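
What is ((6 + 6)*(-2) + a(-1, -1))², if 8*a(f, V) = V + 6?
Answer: 34969/64 ≈ 546.39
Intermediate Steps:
a(f, V) = ¾ + V/8 (a(f, V) = (V + 6)/8 = (6 + V)/8 = ¾ + V/8)
((6 + 6)*(-2) + a(-1, -1))² = ((6 + 6)*(-2) + (¾ + (⅛)*(-1)))² = (12*(-2) + (¾ - ⅛))² = (-24 + 5/8)² = (-187/8)² = 34969/64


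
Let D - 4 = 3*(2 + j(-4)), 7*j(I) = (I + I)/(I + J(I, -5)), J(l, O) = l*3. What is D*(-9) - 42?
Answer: -1875/14 ≈ -133.93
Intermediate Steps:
J(l, O) = 3*l
j(I) = 1/14 (j(I) = ((I + I)/(I + 3*I))/7 = ((2*I)/((4*I)))/7 = ((2*I)*(1/(4*I)))/7 = (1/7)*(1/2) = 1/14)
D = 143/14 (D = 4 + 3*(2 + 1/14) = 4 + 3*(29/14) = 4 + 87/14 = 143/14 ≈ 10.214)
D*(-9) - 42 = (143/14)*(-9) - 42 = -1287/14 - 42 = -1875/14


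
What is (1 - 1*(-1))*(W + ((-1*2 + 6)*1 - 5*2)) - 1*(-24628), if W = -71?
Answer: 24474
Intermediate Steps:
(1 - 1*(-1))*(W + ((-1*2 + 6)*1 - 5*2)) - 1*(-24628) = (1 - 1*(-1))*(-71 + ((-1*2 + 6)*1 - 5*2)) - 1*(-24628) = (1 + 1)*(-71 + ((-2 + 6)*1 - 10)) + 24628 = 2*(-71 + (4*1 - 10)) + 24628 = 2*(-71 + (4 - 10)) + 24628 = 2*(-71 - 6) + 24628 = 2*(-77) + 24628 = -154 + 24628 = 24474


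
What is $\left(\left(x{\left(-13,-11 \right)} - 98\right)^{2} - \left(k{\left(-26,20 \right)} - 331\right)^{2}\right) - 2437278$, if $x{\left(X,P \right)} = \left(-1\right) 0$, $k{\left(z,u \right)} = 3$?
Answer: $-2535258$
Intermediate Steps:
$x{\left(X,P \right)} = 0$
$\left(\left(x{\left(-13,-11 \right)} - 98\right)^{2} - \left(k{\left(-26,20 \right)} - 331\right)^{2}\right) - 2437278 = \left(\left(0 - 98\right)^{2} - \left(3 - 331\right)^{2}\right) - 2437278 = \left(\left(-98\right)^{2} - \left(-328\right)^{2}\right) - 2437278 = \left(9604 - 107584\right) - 2437278 = -97980 - 2437278 = -2535258$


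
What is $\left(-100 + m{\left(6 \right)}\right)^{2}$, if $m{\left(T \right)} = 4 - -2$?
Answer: $8836$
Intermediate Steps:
$m{\left(T \right)} = 6$ ($m{\left(T \right)} = 4 + 2 = 6$)
$\left(-100 + m{\left(6 \right)}\right)^{2} = \left(-100 + 6\right)^{2} = \left(-94\right)^{2} = 8836$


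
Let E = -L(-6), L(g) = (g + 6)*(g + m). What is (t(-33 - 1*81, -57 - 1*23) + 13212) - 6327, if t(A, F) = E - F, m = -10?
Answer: 6965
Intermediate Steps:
L(g) = (-10 + g)*(6 + g) (L(g) = (g + 6)*(g - 10) = (6 + g)*(-10 + g) = (-10 + g)*(6 + g))
E = 0 (E = -(-60 + (-6)² - 4*(-6)) = -(-60 + 36 + 24) = -1*0 = 0)
t(A, F) = -F (t(A, F) = 0 - F = -F)
(t(-33 - 1*81, -57 - 1*23) + 13212) - 6327 = (-(-57 - 1*23) + 13212) - 6327 = (-(-57 - 23) + 13212) - 6327 = (-1*(-80) + 13212) - 6327 = (80 + 13212) - 6327 = 13292 - 6327 = 6965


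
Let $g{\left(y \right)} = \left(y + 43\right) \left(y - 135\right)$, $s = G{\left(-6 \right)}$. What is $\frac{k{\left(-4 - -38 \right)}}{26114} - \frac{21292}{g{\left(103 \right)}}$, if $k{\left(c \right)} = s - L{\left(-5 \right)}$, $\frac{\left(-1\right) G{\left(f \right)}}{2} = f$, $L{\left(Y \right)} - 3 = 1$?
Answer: $\frac{69507083}{15250576} \approx 4.5577$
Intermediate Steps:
$L{\left(Y \right)} = 4$ ($L{\left(Y \right)} = 3 + 1 = 4$)
$G{\left(f \right)} = - 2 f$
$s = 12$ ($s = \left(-2\right) \left(-6\right) = 12$)
$k{\left(c \right)} = 8$ ($k{\left(c \right)} = 12 - 4 = 8$)
$g{\left(y \right)} = \left(-135 + y\right) \left(43 + y\right)$ ($g{\left(y \right)} = \left(43 + y\right) \left(-135 + y\right) = \left(-135 + y\right) \left(43 + y\right)$)
$\frac{k{\left(-4 - -38 \right)}}{26114} - \frac{21292}{g{\left(103 \right)}} = \frac{8}{26114} - \frac{21292}{-5805 + 103^{2} - 9476} = 8 \cdot \frac{1}{26114} - \frac{21292}{-5805 + 10609 - 9476} = \frac{4}{13057} - \frac{21292}{-4672} = \frac{4}{13057} - - \frac{5323}{1168} = \frac{4}{13057} + \frac{5323}{1168} = \frac{69507083}{15250576}$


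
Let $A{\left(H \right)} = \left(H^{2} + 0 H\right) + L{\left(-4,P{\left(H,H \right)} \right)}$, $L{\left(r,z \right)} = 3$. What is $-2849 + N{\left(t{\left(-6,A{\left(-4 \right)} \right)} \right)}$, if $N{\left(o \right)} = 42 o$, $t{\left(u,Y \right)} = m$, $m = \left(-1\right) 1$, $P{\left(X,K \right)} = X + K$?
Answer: $-2891$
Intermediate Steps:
$P{\left(X,K \right)} = K + X$
$m = -1$
$A{\left(H \right)} = 3 + H^{2}$ ($A{\left(H \right)} = \left(H^{2} + 0 H\right) + 3 = \left(H^{2} + 0\right) + 3 = H^{2} + 3 = 3 + H^{2}$)
$t{\left(u,Y \right)} = -1$
$-2849 + N{\left(t{\left(-6,A{\left(-4 \right)} \right)} \right)} = -2849 + 42 \left(-1\right) = -2849 - 42 = -2891$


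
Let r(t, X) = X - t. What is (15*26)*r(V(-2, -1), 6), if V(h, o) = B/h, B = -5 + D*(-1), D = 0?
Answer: 1365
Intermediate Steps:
B = -5 (B = -5 + 0*(-1) = -5 + 0 = -5)
V(h, o) = -5/h
(15*26)*r(V(-2, -1), 6) = (15*26)*(6 - (-5)/(-2)) = 390*(6 - (-5)*(-1)/2) = 390*(6 - 1*5/2) = 390*(6 - 5/2) = 390*(7/2) = 1365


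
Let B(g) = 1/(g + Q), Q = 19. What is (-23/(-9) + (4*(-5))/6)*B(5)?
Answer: -7/216 ≈ -0.032407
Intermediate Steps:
B(g) = 1/(19 + g) (B(g) = 1/(g + 19) = 1/(19 + g))
(-23/(-9) + (4*(-5))/6)*B(5) = (-23/(-9) + (4*(-5))/6)/(19 + 5) = (-23*(-1/9) - 20*1/6)/24 = (23/9 - 10/3)*(1/24) = -7/9*1/24 = -7/216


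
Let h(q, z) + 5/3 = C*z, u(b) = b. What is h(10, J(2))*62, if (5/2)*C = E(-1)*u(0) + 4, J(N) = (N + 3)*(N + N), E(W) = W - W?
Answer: 5642/3 ≈ 1880.7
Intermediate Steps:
E(W) = 0
J(N) = 2*N*(3 + N) (J(N) = (3 + N)*(2*N) = 2*N*(3 + N))
C = 8/5 (C = 2*(0*0 + 4)/5 = 2*(0 + 4)/5 = (⅖)*4 = 8/5 ≈ 1.6000)
h(q, z) = -5/3 + 8*z/5
h(10, J(2))*62 = (-5/3 + 8*(2*2*(3 + 2))/5)*62 = (-5/3 + 8*(2*2*5)/5)*62 = (-5/3 + (8/5)*20)*62 = (-5/3 + 32)*62 = (91/3)*62 = 5642/3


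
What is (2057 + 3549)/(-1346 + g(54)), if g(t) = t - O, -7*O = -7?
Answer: -5606/1293 ≈ -4.3357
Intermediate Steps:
O = 1 (O = -⅐*(-7) = 1)
g(t) = -1 + t (g(t) = t - 1*1 = t - 1 = -1 + t)
(2057 + 3549)/(-1346 + g(54)) = (2057 + 3549)/(-1346 + (-1 + 54)) = 5606/(-1346 + 53) = 5606/(-1293) = 5606*(-1/1293) = -5606/1293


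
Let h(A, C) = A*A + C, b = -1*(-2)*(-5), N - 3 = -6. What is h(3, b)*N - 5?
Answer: -2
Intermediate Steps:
N = -3 (N = 3 - 6 = -3)
b = -10 (b = 2*(-5) = -10)
h(A, C) = C + A² (h(A, C) = A² + C = C + A²)
h(3, b)*N - 5 = (-10 + 3²)*(-3) - 5 = (-10 + 9)*(-3) - 5 = -1*(-3) - 5 = 3 - 5 = -2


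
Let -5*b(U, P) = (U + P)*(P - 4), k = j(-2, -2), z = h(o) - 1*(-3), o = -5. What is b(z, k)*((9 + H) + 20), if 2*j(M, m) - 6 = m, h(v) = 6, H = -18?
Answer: 242/5 ≈ 48.400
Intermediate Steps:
j(M, m) = 3 + m/2
z = 9 (z = 6 - 1*(-3) = 6 + 3 = 9)
k = 2 (k = 3 + (½)*(-2) = 3 - 1 = 2)
b(U, P) = -(-4 + P)*(P + U)/5 (b(U, P) = -(U + P)*(P - 4)/5 = -(P + U)*(-4 + P)/5 = -(-4 + P)*(P + U)/5)
b(z, k)*((9 + H) + 20) = (-⅕*2² + (⅘)*2 + (⅘)*9 - ⅕*2*9)*((9 - 18) + 20) = (-⅕*4 + 8/5 + 36/5 - 18/5)*(-9 + 20) = (-⅘ + 8/5 + 36/5 - 18/5)*11 = (22/5)*11 = 242/5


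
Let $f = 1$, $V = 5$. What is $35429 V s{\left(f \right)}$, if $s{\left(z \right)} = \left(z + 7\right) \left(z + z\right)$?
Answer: $2834320$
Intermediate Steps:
$s{\left(z \right)} = 2 z \left(7 + z\right)$ ($s{\left(z \right)} = \left(7 + z\right) 2 z = 2 z \left(7 + z\right)$)
$35429 V s{\left(f \right)} = 35429 \cdot 5 \cdot 2 \cdot 1 \left(7 + 1\right) = 35429 \cdot 5 \cdot 2 \cdot 1 \cdot 8 = 35429 \cdot 5 \cdot 16 = 35429 \cdot 80 = 2834320$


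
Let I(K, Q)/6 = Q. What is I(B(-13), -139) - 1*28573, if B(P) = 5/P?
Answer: -29407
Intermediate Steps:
I(K, Q) = 6*Q
I(B(-13), -139) - 1*28573 = 6*(-139) - 1*28573 = -834 - 28573 = -29407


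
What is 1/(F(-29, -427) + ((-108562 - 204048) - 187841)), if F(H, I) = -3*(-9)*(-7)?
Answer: -1/500640 ≈ -1.9974e-6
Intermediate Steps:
F(H, I) = -189 (F(H, I) = 27*(-7) = -189)
1/(F(-29, -427) + ((-108562 - 204048) - 187841)) = 1/(-189 + ((-108562 - 204048) - 187841)) = 1/(-189 + (-312610 - 187841)) = 1/(-189 - 500451) = 1/(-500640) = -1/500640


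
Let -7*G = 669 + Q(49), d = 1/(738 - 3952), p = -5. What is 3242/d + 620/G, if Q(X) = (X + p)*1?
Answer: -239655264/23 ≈ -1.0420e+7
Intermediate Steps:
Q(X) = -5 + X (Q(X) = (X - 5)*1 = (-5 + X)*1 = -5 + X)
d = -1/3214 (d = 1/(-3214) = -1/3214 ≈ -0.00031114)
G = -713/7 (G = -(669 + (-5 + 49))/7 = -(669 + 44)/7 = -⅐*713 = -713/7 ≈ -101.86)
3242/d + 620/G = 3242/(-1/3214) + 620/(-713/7) = 3242*(-3214) + 620*(-7/713) = -10419788 - 140/23 = -239655264/23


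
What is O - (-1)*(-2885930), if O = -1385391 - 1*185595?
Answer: -4456916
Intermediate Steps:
O = -1570986 (O = -1385391 - 185595 = -1570986)
O - (-1)*(-2885930) = -1570986 - (-1)*(-2885930) = -1570986 - 1*2885930 = -1570986 - 2885930 = -4456916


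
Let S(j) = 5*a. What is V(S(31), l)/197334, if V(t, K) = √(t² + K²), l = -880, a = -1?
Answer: 5*√30977/197334 ≈ 0.0044595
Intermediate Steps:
S(j) = -5 (S(j) = 5*(-1) = -5)
V(t, K) = √(K² + t²)
V(S(31), l)/197334 = √((-880)² + (-5)²)/197334 = √(774400 + 25)*(1/197334) = √774425*(1/197334) = (5*√30977)*(1/197334) = 5*√30977/197334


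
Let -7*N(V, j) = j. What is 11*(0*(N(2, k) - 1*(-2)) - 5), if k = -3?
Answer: -55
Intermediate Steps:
N(V, j) = -j/7
11*(0*(N(2, k) - 1*(-2)) - 5) = 11*(0*(-⅐*(-3) - 1*(-2)) - 5) = 11*(0*(3/7 + 2) - 5) = 11*(0*(17/7) - 5) = 11*(0 - 5) = 11*(-5) = -55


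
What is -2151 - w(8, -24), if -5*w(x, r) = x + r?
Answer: -10771/5 ≈ -2154.2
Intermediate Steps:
w(x, r) = -r/5 - x/5 (w(x, r) = -(x + r)/5 = -(r + x)/5 = -r/5 - x/5)
-2151 - w(8, -24) = -2151 - (-⅕*(-24) - ⅕*8) = -2151 - (24/5 - 8/5) = -2151 - 1*16/5 = -2151 - 16/5 = -10771/5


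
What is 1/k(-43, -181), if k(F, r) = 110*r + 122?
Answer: -1/19788 ≈ -5.0536e-5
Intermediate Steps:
k(F, r) = 122 + 110*r
1/k(-43, -181) = 1/(122 + 110*(-181)) = 1/(122 - 19910) = 1/(-19788) = -1/19788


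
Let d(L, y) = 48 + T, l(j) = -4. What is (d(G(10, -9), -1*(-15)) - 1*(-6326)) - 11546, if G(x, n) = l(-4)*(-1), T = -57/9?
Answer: -15535/3 ≈ -5178.3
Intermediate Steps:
T = -19/3 (T = -57*⅑ = -19/3 ≈ -6.3333)
G(x, n) = 4 (G(x, n) = -4*(-1) = 4)
d(L, y) = 125/3 (d(L, y) = 48 - 19/3 = 125/3)
(d(G(10, -9), -1*(-15)) - 1*(-6326)) - 11546 = (125/3 - 1*(-6326)) - 11546 = (125/3 + 6326) - 11546 = 19103/3 - 11546 = -15535/3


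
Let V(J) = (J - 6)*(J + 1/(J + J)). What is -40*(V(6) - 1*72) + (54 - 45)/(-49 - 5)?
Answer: 17279/6 ≈ 2879.8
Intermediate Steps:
V(J) = (-6 + J)*(J + 1/(2*J))
-40*(V(6) - 1*72) + (54 - 45)/(-49 - 5) = -40*((1/2 + 6**2 - 6*6 - 3/6) - 1*72) + (54 - 45)/(-49 - 5) = -40*((1/2 + 36 - 36 - 3*1/6) - 72) + 9/(-54) = -40*((1/2 + 36 - 36 - 1/2) - 72) + 9*(-1/54) = -40*(0 - 72) - 1/6 = -40*(-72) - 1/6 = 2880 - 1/6 = 17279/6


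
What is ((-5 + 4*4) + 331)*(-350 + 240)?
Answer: -37620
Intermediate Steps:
((-5 + 4*4) + 331)*(-350 + 240) = ((-5 + 16) + 331)*(-110) = (11 + 331)*(-110) = 342*(-110) = -37620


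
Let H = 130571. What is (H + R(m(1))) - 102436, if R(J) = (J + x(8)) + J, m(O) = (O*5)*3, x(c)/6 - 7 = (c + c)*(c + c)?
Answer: 29743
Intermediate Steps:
x(c) = 42 + 24*c**2 (x(c) = 42 + 6*((c + c)*(c + c)) = 42 + 6*((2*c)*(2*c)) = 42 + 6*(4*c**2) = 42 + 24*c**2)
m(O) = 15*O (m(O) = (5*O)*3 = 15*O)
R(J) = 1578 + 2*J (R(J) = (J + (42 + 24*8**2)) + J = (J + (42 + 24*64)) + J = (J + (42 + 1536)) + J = (J + 1578) + J = (1578 + J) + J = 1578 + 2*J)
(H + R(m(1))) - 102436 = (130571 + (1578 + 2*(15*1))) - 102436 = (130571 + (1578 + 2*15)) - 102436 = (130571 + (1578 + 30)) - 102436 = (130571 + 1608) - 102436 = 132179 - 102436 = 29743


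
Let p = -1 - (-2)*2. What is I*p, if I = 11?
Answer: 33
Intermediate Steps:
p = 3 (p = -1 - 2*(-2) = -1 + 4 = 3)
I*p = 11*3 = 33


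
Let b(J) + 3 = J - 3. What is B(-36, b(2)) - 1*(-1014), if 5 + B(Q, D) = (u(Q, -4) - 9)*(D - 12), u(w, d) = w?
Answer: 1729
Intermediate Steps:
b(J) = -6 + J (b(J) = -3 + (J - 3) = -3 + (-3 + J) = -6 + J)
B(Q, D) = -5 + (-12 + D)*(-9 + Q) (B(Q, D) = -5 + (Q - 9)*(D - 12) = -5 + (-9 + Q)*(-12 + D) = -5 + (-12 + D)*(-9 + Q))
B(-36, b(2)) - 1*(-1014) = (103 - 12*(-36) - 9*(-6 + 2) + (-6 + 2)*(-36)) - 1*(-1014) = (103 + 432 - 9*(-4) - 4*(-36)) + 1014 = (103 + 432 + 36 + 144) + 1014 = 715 + 1014 = 1729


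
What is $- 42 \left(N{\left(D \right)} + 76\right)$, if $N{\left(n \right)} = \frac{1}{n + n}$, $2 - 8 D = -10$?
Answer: $-3206$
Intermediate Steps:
$D = \frac{3}{2}$ ($D = \frac{1}{4} - - \frac{5}{4} = \frac{1}{4} + \frac{5}{4} = \frac{3}{2} \approx 1.5$)
$N{\left(n \right)} = \frac{1}{2 n}$
$- 42 \left(N{\left(D \right)} + 76\right) = - 42 \left(\frac{1}{2 \cdot \frac{3}{2}} + 76\right) = - 42 \left(\frac{1}{2} \cdot \frac{2}{3} + 76\right) = - 42 \left(\frac{1}{3} + 76\right) = \left(-42\right) \frac{229}{3} = -3206$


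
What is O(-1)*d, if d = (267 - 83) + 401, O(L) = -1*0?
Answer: 0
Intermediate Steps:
O(L) = 0
d = 585 (d = 184 + 401 = 585)
O(-1)*d = 0*585 = 0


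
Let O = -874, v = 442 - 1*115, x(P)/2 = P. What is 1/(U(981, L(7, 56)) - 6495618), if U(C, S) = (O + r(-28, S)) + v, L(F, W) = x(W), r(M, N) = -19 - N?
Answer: -1/6496296 ≈ -1.5393e-7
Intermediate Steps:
x(P) = 2*P
L(F, W) = 2*W
v = 327 (v = 442 - 115 = 327)
U(C, S) = -566 - S (U(C, S) = (-874 + (-19 - S)) + 327 = (-893 - S) + 327 = -566 - S)
1/(U(981, L(7, 56)) - 6495618) = 1/((-566 - 2*56) - 6495618) = 1/((-566 - 1*112) - 6495618) = 1/((-566 - 112) - 6495618) = 1/(-678 - 6495618) = 1/(-6496296) = -1/6496296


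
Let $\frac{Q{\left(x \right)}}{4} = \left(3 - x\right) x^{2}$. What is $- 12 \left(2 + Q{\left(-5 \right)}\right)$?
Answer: $-9624$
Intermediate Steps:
$Q{\left(x \right)} = 4 x^{2} \left(3 - x\right)$ ($Q{\left(x \right)} = 4 \left(3 - x\right) x^{2} = 4 x^{2} \left(3 - x\right)$)
$- 12 \left(2 + Q{\left(-5 \right)}\right) = - 12 \left(2 + 4 \left(-5\right)^{2} \left(3 - -5\right)\right) = - 12 \left(2 + 4 \cdot 25 \left(3 + 5\right)\right) = - 12 \left(2 + 4 \cdot 25 \cdot 8\right) = - 12 \left(2 + 800\right) = \left(-12\right) 802 = -9624$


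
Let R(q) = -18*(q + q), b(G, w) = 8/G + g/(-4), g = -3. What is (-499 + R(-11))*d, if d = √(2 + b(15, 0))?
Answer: -103*√2955/30 ≈ -186.64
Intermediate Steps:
b(G, w) = ¾ + 8/G (b(G, w) = 8/G - 3/(-4) = 8/G - 3*(-¼) = 8/G + ¾ = ¾ + 8/G)
R(q) = -36*q
d = √2955/30 (d = √(2 + (¾ + 8/15)) = √(2 + 77/60) = √(197/60) = √2955/30 ≈ 1.8120)
(-499 + R(-11))*d = (-499 - 36*(-11))*(√2955/30) = (-499 + 396)*(√2955/30) = -103*√2955/30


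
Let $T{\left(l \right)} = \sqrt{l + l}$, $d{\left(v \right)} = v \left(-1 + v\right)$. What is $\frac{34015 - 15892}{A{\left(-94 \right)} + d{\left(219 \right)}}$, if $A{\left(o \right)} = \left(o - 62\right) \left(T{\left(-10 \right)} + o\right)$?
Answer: $\frac{62832441}{216388642} + \frac{157066 i \sqrt{5}}{108194321} \approx 0.29037 + 0.0032461 i$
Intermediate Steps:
$T{\left(l \right)} = \sqrt{2} \sqrt{l}$ ($T{\left(l \right)} = \sqrt{2 l} = \sqrt{2} \sqrt{l}$)
$A{\left(o \right)} = \left(-62 + o\right) \left(o + 2 i \sqrt{5}\right)$ ($A{\left(o \right)} = \left(o - 62\right) \left(\sqrt{2} \sqrt{-10} + o\right) = \left(-62 + o\right) \left(\sqrt{2} i \sqrt{10} + o\right) = \left(-62 + o\right) \left(2 i \sqrt{5} + o\right) = \left(-62 + o\right) \left(o + 2 i \sqrt{5}\right)$)
$\frac{34015 - 15892}{A{\left(-94 \right)} + d{\left(219 \right)}} = \frac{34015 - 15892}{\left(\left(-94\right)^{2} - -5828 - 124 i \sqrt{5} + 2 i \left(-94\right) \sqrt{5}\right) + 219 \left(-1 + 219\right)} = \frac{18123}{\left(8836 + 5828 - 124 i \sqrt{5} - 188 i \sqrt{5}\right) + 219 \cdot 218} = \frac{18123}{\left(14664 - 312 i \sqrt{5}\right) + 47742} = \frac{18123}{62406 - 312 i \sqrt{5}}$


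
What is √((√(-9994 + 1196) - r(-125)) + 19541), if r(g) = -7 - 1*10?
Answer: √(19558 + I*√8798) ≈ 139.85 + 0.3354*I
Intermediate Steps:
r(g) = -17 (r(g) = -7 - 10 = -17)
√((√(-9994 + 1196) - r(-125)) + 19541) = √((√(-9994 + 1196) - 1*(-17)) + 19541) = √((√(-8798) + 17) + 19541) = √((I*√8798 + 17) + 19541) = √((17 + I*√8798) + 19541) = √(19558 + I*√8798)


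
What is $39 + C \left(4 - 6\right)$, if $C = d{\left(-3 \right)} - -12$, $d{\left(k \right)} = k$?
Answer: $21$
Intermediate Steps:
$C = 9$ ($C = -3 - -12 = -3 + 12 = 9$)
$39 + C \left(4 - 6\right) = 39 + 9 \left(4 - 6\right) = 39 + 9 \left(-2\right) = 39 - 18 = 21$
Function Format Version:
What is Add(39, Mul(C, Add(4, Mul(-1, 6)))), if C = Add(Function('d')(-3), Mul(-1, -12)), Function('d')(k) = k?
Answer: 21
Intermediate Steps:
C = 9 (C = Add(-3, Mul(-1, -12)) = Add(-3, 12) = 9)
Add(39, Mul(C, Add(4, Mul(-1, 6)))) = Add(39, Mul(9, Add(4, Mul(-1, 6)))) = Add(39, Mul(9, Add(4, -6))) = Add(39, Mul(9, -2)) = Add(39, -18) = 21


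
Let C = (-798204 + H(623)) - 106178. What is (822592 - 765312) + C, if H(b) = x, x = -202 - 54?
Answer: -847358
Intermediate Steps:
x = -256
H(b) = -256
C = -904638 (C = (-798204 - 256) - 106178 = -798460 - 106178 = -904638)
(822592 - 765312) + C = (822592 - 765312) - 904638 = 57280 - 904638 = -847358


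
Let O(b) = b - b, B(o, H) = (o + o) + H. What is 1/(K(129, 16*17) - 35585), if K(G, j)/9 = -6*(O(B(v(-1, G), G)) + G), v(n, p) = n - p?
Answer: -1/42551 ≈ -2.3501e-5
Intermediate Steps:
B(o, H) = H + 2*o (B(o, H) = 2*o + H = H + 2*o)
O(b) = 0
K(G, j) = -54*G (K(G, j) = 9*(-6*(0 + G)) = 9*(-6*G) = -54*G)
1/(K(129, 16*17) - 35585) = 1/(-54*129 - 35585) = 1/(-6966 - 35585) = 1/(-42551) = -1/42551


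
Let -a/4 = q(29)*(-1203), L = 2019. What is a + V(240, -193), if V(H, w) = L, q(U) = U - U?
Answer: 2019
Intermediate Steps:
q(U) = 0
a = 0 (a = -0*(-1203) = -4*0 = 0)
V(H, w) = 2019
a + V(240, -193) = 0 + 2019 = 2019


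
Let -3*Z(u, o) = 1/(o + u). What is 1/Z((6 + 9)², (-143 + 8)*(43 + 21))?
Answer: 25245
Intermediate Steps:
Z(u, o) = -1/(3*(o + u))
1/Z((6 + 9)², (-143 + 8)*(43 + 21)) = 1/(-1/(3*((-143 + 8)*(43 + 21)) + 3*(6 + 9)²)) = 1/(-1/(3*(-135*64) + 3*15²)) = 1/(-1/(3*(-8640) + 3*225)) = 1/(-1/(-25920 + 675)) = 1/(-1/(-25245)) = 1/(-1*(-1/25245)) = 1/(1/25245) = 25245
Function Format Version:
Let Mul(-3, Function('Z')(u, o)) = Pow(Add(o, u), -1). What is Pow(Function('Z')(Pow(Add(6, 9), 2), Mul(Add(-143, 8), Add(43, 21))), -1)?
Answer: 25245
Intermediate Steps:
Function('Z')(u, o) = Mul(Rational(-1, 3), Pow(Add(o, u), -1))
Pow(Function('Z')(Pow(Add(6, 9), 2), Mul(Add(-143, 8), Add(43, 21))), -1) = Pow(Mul(-1, Pow(Add(Mul(3, Mul(Add(-143, 8), Add(43, 21))), Mul(3, Pow(Add(6, 9), 2))), -1)), -1) = Pow(Mul(-1, Pow(Add(Mul(3, Mul(-135, 64)), Mul(3, Pow(15, 2))), -1)), -1) = Pow(Mul(-1, Pow(Add(Mul(3, -8640), Mul(3, 225)), -1)), -1) = Pow(Mul(-1, Pow(Add(-25920, 675), -1)), -1) = Pow(Mul(-1, Pow(-25245, -1)), -1) = Pow(Mul(-1, Rational(-1, 25245)), -1) = Pow(Rational(1, 25245), -1) = 25245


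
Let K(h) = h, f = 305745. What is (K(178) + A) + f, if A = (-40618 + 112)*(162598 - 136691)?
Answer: -1049083019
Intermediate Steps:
A = -1049388942 (A = -40506*25907 = -1049388942)
(K(178) + A) + f = (178 - 1049388942) + 305745 = -1049388764 + 305745 = -1049083019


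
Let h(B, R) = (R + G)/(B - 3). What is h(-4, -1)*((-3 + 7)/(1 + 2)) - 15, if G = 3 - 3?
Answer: -311/21 ≈ -14.810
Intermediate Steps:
G = 0
h(B, R) = R/(-3 + B) (h(B, R) = (R + 0)/(B - 3) = R/(-3 + B))
h(-4, -1)*((-3 + 7)/(1 + 2)) - 15 = (-1/(-3 - 4))*((-3 + 7)/(1 + 2)) - 15 = (-1/(-7))*(4/3) - 15 = (-1*(-⅐))*(4*(⅓)) - 15 = (⅐)*(4/3) - 15 = 4/21 - 15 = -311/21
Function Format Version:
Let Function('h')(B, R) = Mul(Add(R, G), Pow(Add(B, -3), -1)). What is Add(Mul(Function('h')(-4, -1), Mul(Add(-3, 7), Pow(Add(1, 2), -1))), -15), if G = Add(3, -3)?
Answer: Rational(-311, 21) ≈ -14.810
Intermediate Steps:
G = 0
Function('h')(B, R) = Mul(R, Pow(Add(-3, B), -1)) (Function('h')(B, R) = Mul(Add(R, 0), Pow(Add(B, -3), -1)) = Mul(R, Pow(Add(-3, B), -1)))
Add(Mul(Function('h')(-4, -1), Mul(Add(-3, 7), Pow(Add(1, 2), -1))), -15) = Add(Mul(Mul(-1, Pow(Add(-3, -4), -1)), Mul(Add(-3, 7), Pow(Add(1, 2), -1))), -15) = Add(Mul(Mul(-1, Pow(-7, -1)), Mul(4, Pow(3, -1))), -15) = Add(Mul(Mul(-1, Rational(-1, 7)), Mul(4, Rational(1, 3))), -15) = Add(Mul(Rational(1, 7), Rational(4, 3)), -15) = Add(Rational(4, 21), -15) = Rational(-311, 21)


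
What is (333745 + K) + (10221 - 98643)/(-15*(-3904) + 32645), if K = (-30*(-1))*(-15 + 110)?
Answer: 30699058553/91205 ≈ 3.3659e+5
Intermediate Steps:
K = 2850 (K = 30*95 = 2850)
(333745 + K) + (10221 - 98643)/(-15*(-3904) + 32645) = (333745 + 2850) + (10221 - 98643)/(-15*(-3904) + 32645) = 336595 - 88422/(58560 + 32645) = 336595 - 88422/91205 = 30699058553/91205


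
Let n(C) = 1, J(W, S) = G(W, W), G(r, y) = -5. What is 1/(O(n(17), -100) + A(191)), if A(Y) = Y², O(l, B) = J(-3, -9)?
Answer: 1/36476 ≈ 2.7415e-5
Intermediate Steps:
J(W, S) = -5
O(l, B) = -5
1/(O(n(17), -100) + A(191)) = 1/(-5 + 191²) = 1/(-5 + 36481) = 1/36476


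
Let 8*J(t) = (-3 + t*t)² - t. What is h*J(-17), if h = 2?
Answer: 81813/4 ≈ 20453.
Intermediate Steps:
J(t) = -t/8 + (-3 + t²)²/8 (J(t) = ((-3 + t*t)² - t)/8 = ((-3 + t²)² - t)/8 = -t/8 + (-3 + t²)²/8)
h*J(-17) = 2*(-⅛*(-17) + (-3 + (-17)²)²/8) = 2*(17/8 + (-3 + 289)²/8) = 2*(17/8 + (⅛)*286²) = 2*(17/8 + (⅛)*81796) = 2*(17/8 + 20449/2) = 2*(81813/8) = 81813/4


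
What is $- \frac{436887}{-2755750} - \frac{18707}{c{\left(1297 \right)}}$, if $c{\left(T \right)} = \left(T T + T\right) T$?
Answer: $\frac{238473598523971}{1504300048092875} \approx 0.15853$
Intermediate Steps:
$c{\left(T \right)} = T \left(T + T^{2}\right)$ ($c{\left(T \right)} = \left(T^{2} + T\right) T = \left(T + T^{2}\right) T = T \left(T + T^{2}\right)$)
$- \frac{436887}{-2755750} - \frac{18707}{c{\left(1297 \right)}} = - \frac{436887}{-2755750} - \frac{18707}{1297^{2} \left(1 + 1297\right)} = \left(-436887\right) \left(- \frac{1}{2755750}\right) - \frac{18707}{1682209 \cdot 1298} = \frac{436887}{2755750} - \frac{18707}{2183507282} = \frac{238473598523971}{1504300048092875}$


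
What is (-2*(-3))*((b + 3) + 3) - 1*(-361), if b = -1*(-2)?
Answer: 409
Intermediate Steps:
b = 2
(-2*(-3))*((b + 3) + 3) - 1*(-361) = (-2*(-3))*((2 + 3) + 3) - 1*(-361) = 6*(5 + 3) + 361 = 6*8 + 361 = 48 + 361 = 409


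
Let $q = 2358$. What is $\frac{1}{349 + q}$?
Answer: $\frac{1}{2707} \approx 0.00036941$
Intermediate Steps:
$\frac{1}{349 + q} = \frac{1}{349 + 2358} = \frac{1}{2707}$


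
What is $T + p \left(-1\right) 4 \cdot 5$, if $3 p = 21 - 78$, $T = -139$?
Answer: $241$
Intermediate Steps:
$p = -19$ ($p = \frac{21 - 78}{3} = \frac{1}{3} \left(-57\right) = -19$)
$T + p \left(-1\right) 4 \cdot 5 = -139 - 19 \left(-1\right) 4 \cdot 5 = -139 - 19 \left(\left(-4\right) 5\right) = -139 - -380 = -139 + 380 = 241$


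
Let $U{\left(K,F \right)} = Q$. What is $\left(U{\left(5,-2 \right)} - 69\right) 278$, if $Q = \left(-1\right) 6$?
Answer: $-20850$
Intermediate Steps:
$Q = -6$
$U{\left(K,F \right)} = -6$
$\left(U{\left(5,-2 \right)} - 69\right) 278 = \left(-6 - 69\right) 278 = \left(-75\right) 278 = -20850$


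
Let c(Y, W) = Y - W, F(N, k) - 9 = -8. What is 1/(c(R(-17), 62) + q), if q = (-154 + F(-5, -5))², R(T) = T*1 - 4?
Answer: 1/23326 ≈ 4.2871e-5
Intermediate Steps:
F(N, k) = 1 (F(N, k) = 9 - 8 = 1)
R(T) = -4 + T (R(T) = T - 4 = -4 + T)
q = 23409 (q = (-154 + 1)² = (-153)² = 23409)
1/(c(R(-17), 62) + q) = 1/(((-4 - 17) - 1*62) + 23409) = 1/((-21 - 62) + 23409) = 1/(-83 + 23409) = 1/23326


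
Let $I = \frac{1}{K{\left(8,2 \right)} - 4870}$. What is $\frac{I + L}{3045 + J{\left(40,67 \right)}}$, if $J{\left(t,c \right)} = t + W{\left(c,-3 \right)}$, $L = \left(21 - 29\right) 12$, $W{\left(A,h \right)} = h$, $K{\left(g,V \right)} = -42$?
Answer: $- \frac{471553}{15138784} \approx -0.031149$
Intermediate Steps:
$L = -96$ ($L = \left(-8\right) 12 = -96$)
$J{\left(t,c \right)} = -3 + t$ ($J{\left(t,c \right)} = t - 3 = -3 + t$)
$I = - \frac{1}{4912}$ ($I = \frac{1}{-42 - 4870} = \frac{1}{-4912} = - \frac{1}{4912} \approx -0.00020358$)
$\frac{I + L}{3045 + J{\left(40,67 \right)}} = \frac{- \frac{1}{4912} - 96}{3045 + \left(-3 + 40\right)} = - \frac{471553}{4912 \left(3045 + 37\right)} = - \frac{471553}{4912 \cdot 3082} = \left(- \frac{471553}{4912}\right) \frac{1}{3082} = - \frac{471553}{15138784}$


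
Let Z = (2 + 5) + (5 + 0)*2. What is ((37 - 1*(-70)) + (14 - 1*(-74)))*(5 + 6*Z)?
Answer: 20865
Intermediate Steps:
Z = 17 (Z = 7 + 5*2 = 7 + 10 = 17)
((37 - 1*(-70)) + (14 - 1*(-74)))*(5 + 6*Z) = ((37 - 1*(-70)) + (14 - 1*(-74)))*(5 + 6*17) = ((37 + 70) + (14 + 74))*(5 + 102) = (107 + 88)*107 = 195*107 = 20865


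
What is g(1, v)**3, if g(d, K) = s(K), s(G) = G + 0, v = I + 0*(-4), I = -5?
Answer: -125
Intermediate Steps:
v = -5 (v = -5 + 0*(-4) = -5 + 0 = -5)
s(G) = G
g(d, K) = K
g(1, v)**3 = (-5)**3 = -125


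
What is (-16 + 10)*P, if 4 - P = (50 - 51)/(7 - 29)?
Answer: -261/11 ≈ -23.727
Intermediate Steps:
P = 87/22 (P = 4 - (50 - 51)/(7 - 29) = 4 - (-1)/(-22) = 4 - (-1)*(-1)/22 = 4 - 1*1/22 = 4 - 1/22 = 87/22 ≈ 3.9545)
(-16 + 10)*P = (-16 + 10)*(87/22) = -6*87/22 = -261/11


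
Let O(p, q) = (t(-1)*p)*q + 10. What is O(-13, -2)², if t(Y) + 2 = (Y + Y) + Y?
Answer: 14400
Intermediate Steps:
t(Y) = -2 + 3*Y (t(Y) = -2 + ((Y + Y) + Y) = -2 + (2*Y + Y) = -2 + 3*Y)
O(p, q) = 10 - 5*p*q (O(p, q) = ((-2 + 3*(-1))*p)*q + 10 = ((-2 - 3)*p)*q + 10 = (-5*p)*q + 10 = -5*p*q + 10 = 10 - 5*p*q)
O(-13, -2)² = (10 - 5*(-13)*(-2))² = (10 - 130)² = (-120)² = 14400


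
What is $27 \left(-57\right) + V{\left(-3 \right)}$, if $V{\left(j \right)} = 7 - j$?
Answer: $-1529$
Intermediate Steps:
$27 \left(-57\right) + V{\left(-3 \right)} = 27 \left(-57\right) + \left(7 - -3\right) = -1539 + \left(7 + 3\right) = -1539 + 10 = -1529$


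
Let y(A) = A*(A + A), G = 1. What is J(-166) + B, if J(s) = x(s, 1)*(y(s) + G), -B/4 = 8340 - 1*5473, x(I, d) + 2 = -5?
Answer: -397259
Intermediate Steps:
x(I, d) = -7 (x(I, d) = -2 - 5 = -7)
y(A) = 2*A**2 (y(A) = A*(2*A) = 2*A**2)
B = -11468 (B = -4*(8340 - 1*5473) = -4*(8340 - 5473) = -4*2867 = -11468)
J(s) = -7 - 14*s**2 (J(s) = -7*(2*s**2 + 1) = -7*(1 + 2*s**2) = -7 - 14*s**2)
J(-166) + B = (-7 - 14*(-166)**2) - 11468 = (-7 - 14*27556) - 11468 = (-7 - 385784) - 11468 = -385791 - 11468 = -397259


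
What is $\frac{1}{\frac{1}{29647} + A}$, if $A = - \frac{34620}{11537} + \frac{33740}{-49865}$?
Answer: $- \frac{3411139379147}{12544032743091} \approx -0.27193$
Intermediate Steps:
$A = - \frac{423116936}{115058501}$ ($A = \left(-34620\right) \frac{1}{11537} + 33740 \left(- \frac{1}{49865}\right) = - \frac{34620}{11537} - \frac{6748}{9973} = - \frac{423116936}{115058501} \approx -3.6774$)
$\frac{1}{\frac{1}{29647} + A} = \frac{1}{\frac{1}{29647} - \frac{423116936}{115058501}} = \frac{1}{- \frac{12544032743091}{3411139379147}} = - \frac{3411139379147}{12544032743091}$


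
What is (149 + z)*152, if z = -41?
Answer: 16416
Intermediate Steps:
(149 + z)*152 = (149 - 41)*152 = 108*152 = 16416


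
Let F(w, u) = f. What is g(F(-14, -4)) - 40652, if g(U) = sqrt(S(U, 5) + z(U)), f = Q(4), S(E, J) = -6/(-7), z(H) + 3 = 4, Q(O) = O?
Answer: -40652 + sqrt(91)/7 ≈ -40651.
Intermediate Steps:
z(H) = 1 (z(H) = -3 + 4 = 1)
S(E, J) = 6/7 (S(E, J) = -6*(-1/7) = 6/7)
f = 4
F(w, u) = 4
g(U) = sqrt(91)/7 (g(U) = sqrt(6/7 + 1) = sqrt(13/7) = sqrt(91)/7)
g(F(-14, -4)) - 40652 = sqrt(91)/7 - 40652 = -40652 + sqrt(91)/7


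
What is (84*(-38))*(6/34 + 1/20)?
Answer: -61446/85 ≈ -722.89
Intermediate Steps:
(84*(-38))*(6/34 + 1/20) = -3192*(6*(1/34) + 1*(1/20)) = -3192*(3/17 + 1/20) = -3192*77/340 = -61446/85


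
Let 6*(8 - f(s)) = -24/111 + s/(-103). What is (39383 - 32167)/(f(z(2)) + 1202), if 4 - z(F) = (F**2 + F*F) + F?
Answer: 82500528/13834231 ≈ 5.9635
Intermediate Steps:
z(F) = 4 - F - 2*F**2 (z(F) = 4 - ((F**2 + F*F) + F) = 4 - ((F**2 + F**2) + F) = 4 - (2*F**2 + F) = 4 - (F + 2*F**2) = 4 + (-F - 2*F**2) = 4 - F - 2*F**2)
f(s) = 892/111 + s/618 (f(s) = 8 - (-24/111 + s/(-103))/6 = 8 - (-24*1/111 + s*(-1/103))/6 = 8 - (-8/37 - s/103)/6 = 8 + (4/111 + s/618) = 892/111 + s/618)
(39383 - 32167)/(f(z(2)) + 1202) = (39383 - 32167)/((892/111 + (4 - 1*2 - 2*2**2)/618) + 1202) = 7216/((892/111 + (4 - 2 - 2*4)/618) + 1202) = 7216/((892/111 + (4 - 2 - 8)/618) + 1202) = 7216/((892/111 + (1/618)*(-6)) + 1202) = 7216/((892/111 - 1/103) + 1202) = 7216/(91765/11433 + 1202) = 7216/(13834231/11433) = 7216*(11433/13834231) = 82500528/13834231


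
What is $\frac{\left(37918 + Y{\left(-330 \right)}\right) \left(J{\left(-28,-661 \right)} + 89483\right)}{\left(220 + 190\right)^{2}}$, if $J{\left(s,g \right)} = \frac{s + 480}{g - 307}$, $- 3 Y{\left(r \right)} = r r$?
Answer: $\frac{17518711357}{20340100} \approx 861.29$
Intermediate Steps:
$Y{\left(r \right)} = - \frac{r^{2}}{3}$ ($Y{\left(r \right)} = - \frac{r r}{3} = - \frac{r^{2}}{3}$)
$J{\left(s,g \right)} = \frac{480 + s}{-307 + g}$
$\frac{\left(37918 + Y{\left(-330 \right)}\right) \left(J{\left(-28,-661 \right)} + 89483\right)}{\left(220 + 190\right)^{2}} = \frac{\left(37918 - \frac{\left(-330\right)^{2}}{3}\right) \left(\frac{480 - 28}{-307 - 661} + 89483\right)}{\left(220 + 190\right)^{2}} = \frac{\left(37918 - 36300\right) \left(\frac{1}{-968} \cdot 452 + 89483\right)}{410^{2}} = \frac{\left(37918 - 36300\right) \left(\left(- \frac{1}{968}\right) 452 + 89483\right)}{168100} = 1618 \left(- \frac{113}{242} + 89483\right) \frac{1}{168100} = 1618 \cdot \frac{21654773}{242} \cdot \frac{1}{168100} = \frac{17518711357}{121} \cdot \frac{1}{168100} = \frac{17518711357}{20340100}$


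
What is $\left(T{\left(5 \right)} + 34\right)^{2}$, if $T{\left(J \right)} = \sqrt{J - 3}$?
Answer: $\left(34 + \sqrt{2}\right)^{2} \approx 1254.2$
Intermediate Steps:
$T{\left(J \right)} = \sqrt{-3 + J}$
$\left(T{\left(5 \right)} + 34\right)^{2} = \left(\sqrt{-3 + 5} + 34\right)^{2} = \left(\sqrt{2} + 34\right)^{2} = \left(34 + \sqrt{2}\right)^{2}$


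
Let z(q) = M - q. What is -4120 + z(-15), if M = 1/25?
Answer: -102624/25 ≈ -4105.0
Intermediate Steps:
M = 1/25 ≈ 0.040000
z(q) = 1/25 - q
-4120 + z(-15) = -4120 + (1/25 - 1*(-15)) = -4120 + (1/25 + 15) = -4120 + 376/25 = -102624/25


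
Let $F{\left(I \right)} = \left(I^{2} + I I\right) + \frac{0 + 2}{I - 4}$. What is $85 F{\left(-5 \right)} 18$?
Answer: $76160$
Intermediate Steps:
$F{\left(I \right)} = 2 I^{2} + \frac{2}{-4 + I}$ ($F{\left(I \right)} = \left(I^{2} + I^{2}\right) + \frac{2}{-4 + I} = 2 I^{2} + \frac{2}{-4 + I}$)
$85 F{\left(-5 \right)} 18 = 85 \frac{2 \left(1 + \left(-5\right)^{3} - 4 \left(-5\right)^{2}\right)}{-4 - 5} \cdot 18 = 85 \frac{2 \left(1 - 125 - 100\right)}{-9} \cdot 18 = 85 \cdot 2 \left(- \frac{1}{9}\right) \left(1 - 125 - 100\right) 18 = 85 \cdot 2 \left(- \frac{1}{9}\right) \left(-224\right) 18 = 85 \cdot \frac{448}{9} \cdot 18 = \frac{38080}{9} \cdot 18 = 76160$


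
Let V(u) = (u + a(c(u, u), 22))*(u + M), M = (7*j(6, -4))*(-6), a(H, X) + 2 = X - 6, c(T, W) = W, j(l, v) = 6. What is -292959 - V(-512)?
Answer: -673431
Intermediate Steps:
a(H, X) = -8 + X (a(H, X) = -2 + (X - 6) = -2 + (-6 + X) = -8 + X)
M = -252 (M = (7*6)*(-6) = 42*(-6) = -252)
V(u) = (-252 + u)*(14 + u) (V(u) = (u + (-8 + 22))*(u - 252) = (u + 14)*(-252 + u) = (14 + u)*(-252 + u) = (-252 + u)*(14 + u))
-292959 - V(-512) = -292959 - (-3528 + (-512)**2 - 238*(-512)) = -292959 - (-3528 + 262144 + 121856) = -292959 - 1*380472 = -292959 - 380472 = -673431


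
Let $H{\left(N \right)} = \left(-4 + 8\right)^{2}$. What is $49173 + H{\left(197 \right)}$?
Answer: $49189$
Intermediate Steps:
$H{\left(N \right)} = 16$ ($H{\left(N \right)} = 4^{2} = 16$)
$49173 + H{\left(197 \right)} = 49173 + 16 = 49189$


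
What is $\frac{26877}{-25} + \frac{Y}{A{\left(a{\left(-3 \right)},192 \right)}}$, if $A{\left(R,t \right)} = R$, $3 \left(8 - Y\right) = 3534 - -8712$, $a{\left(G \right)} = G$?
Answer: $\frac{7073}{25} \approx 282.92$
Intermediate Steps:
$Y = -4074$ ($Y = 8 - \frac{3534 - -8712}{3} = 8 - \frac{3534 + 8712}{3} = 8 - 4082 = -4074$)
$\frac{26877}{-25} + \frac{Y}{A{\left(a{\left(-3 \right)},192 \right)}} = \frac{26877}{-25} - \frac{4074}{-3} = 26877 \left(- \frac{1}{25}\right) - -1358 = - \frac{26877}{25} + 1358 = \frac{7073}{25}$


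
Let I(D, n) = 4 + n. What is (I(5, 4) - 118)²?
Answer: 12100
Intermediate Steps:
(I(5, 4) - 118)² = ((4 + 4) - 118)² = (8 - 118)² = (-110)² = 12100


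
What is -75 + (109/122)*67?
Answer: -1847/122 ≈ -15.139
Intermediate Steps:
-75 + (109/122)*67 = -75 + 7303/122 = -1847/122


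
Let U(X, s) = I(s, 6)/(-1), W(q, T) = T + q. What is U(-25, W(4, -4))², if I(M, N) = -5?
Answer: 25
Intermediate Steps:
U(X, s) = 5 (U(X, s) = -5/(-1) = -5*(-1) = 5)
U(-25, W(4, -4))² = 5² = 25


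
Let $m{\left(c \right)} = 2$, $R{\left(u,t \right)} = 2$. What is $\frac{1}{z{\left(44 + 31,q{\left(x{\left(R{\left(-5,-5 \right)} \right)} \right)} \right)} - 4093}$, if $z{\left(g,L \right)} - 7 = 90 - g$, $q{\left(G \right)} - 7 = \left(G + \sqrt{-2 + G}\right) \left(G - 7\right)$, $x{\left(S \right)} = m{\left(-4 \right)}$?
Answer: $- \frac{1}{4071} \approx -0.00024564$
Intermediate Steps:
$x{\left(S \right)} = 2$
$q{\left(G \right)} = 7 + \left(-7 + G\right) \left(G + \sqrt{-2 + G}\right)$ ($q{\left(G \right)} = 7 + \left(G + \sqrt{-2 + G}\right) \left(G - 7\right) = 7 + \left(G + \sqrt{-2 + G}\right) \left(-7 + G\right) = 7 + \left(-7 + G\right) \left(G + \sqrt{-2 + G}\right)$)
$z{\left(g,L \right)} = 97 - g$ ($z{\left(g,L \right)} = 7 - \left(-90 + g\right) = 97 - g$)
$\frac{1}{z{\left(44 + 31,q{\left(x{\left(R{\left(-5,-5 \right)} \right)} \right)} \right)} - 4093} = \frac{1}{\left(97 - \left(44 + 31\right)\right) - 4093} = \frac{1}{\left(97 - 75\right) - 4093} = \frac{1}{22 - 4093} = \frac{1}{-4071} = - \frac{1}{4071}$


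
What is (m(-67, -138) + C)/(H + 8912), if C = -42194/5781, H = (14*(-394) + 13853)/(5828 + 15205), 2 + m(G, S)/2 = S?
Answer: -94669818/2936786117 ≈ -0.032236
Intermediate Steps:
m(G, S) = -4 + 2*S
H = 2779/7011 (H = (-5516 + 13853)/21033 = 8337*(1/21033) = 2779/7011 ≈ 0.39638)
C = -42194/5781 (C = -42194*1/5781 = -42194/5781 ≈ -7.2987)
(m(-67, -138) + C)/(H + 8912) = ((-4 + 2*(-138)) - 42194/5781)/(2779/7011 + 8912) = ((-4 - 276) - 42194/5781)/(62484811/7011) = (-280 - 42194/5781)*(7011/62484811) = -1660874/5781*7011/62484811 = -94669818/2936786117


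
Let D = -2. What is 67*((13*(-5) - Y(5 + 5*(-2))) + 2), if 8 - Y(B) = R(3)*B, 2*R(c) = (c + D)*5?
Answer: -11189/2 ≈ -5594.5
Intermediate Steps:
R(c) = -5 + 5*c/2 (R(c) = ((c - 2)*5)/2 = ((-2 + c)*5)/2 = (-10 + 5*c)/2 = -5 + 5*c/2)
Y(B) = 8 - 5*B/2 (Y(B) = 8 - (-5 + (5/2)*3)*B = 8 - (-5 + 15/2)*B = 8 - 5*B/2)
67*((13*(-5) - Y(5 + 5*(-2))) + 2) = 67*((13*(-5) - (8 - 5*(5 + 5*(-2))/2)) + 2) = 67*((-65 - (8 - 5*(5 - 10)/2)) + 2) = 67*((-65 - (8 - 5/2*(-5))) + 2) = 67*((-65 - (8 + 25/2)) + 2) = 67*((-65 - 1*41/2) + 2) = 67*((-65 - 41/2) + 2) = 67*(-171/2 + 2) = 67*(-167/2) = -11189/2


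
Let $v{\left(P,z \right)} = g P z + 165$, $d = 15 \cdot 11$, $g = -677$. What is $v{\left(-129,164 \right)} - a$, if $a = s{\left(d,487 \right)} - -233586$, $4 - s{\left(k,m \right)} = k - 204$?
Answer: $14089148$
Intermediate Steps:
$d = 165$
$s{\left(k,m \right)} = 208 - k$ ($s{\left(k,m \right)} = 4 - \left(k - 204\right) = 4 - \left(-204 + k\right) = 208 - k$)
$v{\left(P,z \right)} = 165 - 677 P z$ ($v{\left(P,z \right)} = - 677 P z + 165 = 165 - 677 P z$)
$a = 233629$ ($a = \left(208 - 165\right) - -233586 = \left(208 - 165\right) + 233586 = 43 + 233586 = 233629$)
$v{\left(-129,164 \right)} - a = \left(165 - \left(-87333\right) 164\right) - 233629 = \left(165 + 14322612\right) - 233629 = 14322777 - 233629 = 14089148$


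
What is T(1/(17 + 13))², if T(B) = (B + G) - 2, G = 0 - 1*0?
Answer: 3481/900 ≈ 3.8678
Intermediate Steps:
G = 0 (G = 0 + 0 = 0)
T(B) = -2 + B (T(B) = (B + 0) - 2 = B - 2 = -2 + B)
T(1/(17 + 13))² = (-2 + 1/(17 + 13))² = (-2 + 1/30)² = (-59/30)² = 3481/900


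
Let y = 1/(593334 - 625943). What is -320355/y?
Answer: 10446456195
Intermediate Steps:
y = -1/32609 (y = 1/(-32609) = -1/32609 ≈ -3.0666e-5)
-320355/y = -320355/(-1/32609) = -320355*(-32609) = 10446456195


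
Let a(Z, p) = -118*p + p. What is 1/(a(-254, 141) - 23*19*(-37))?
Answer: -1/328 ≈ -0.0030488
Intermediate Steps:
a(Z, p) = -117*p
1/(a(-254, 141) - 23*19*(-37)) = 1/(-117*141 - 23*19*(-37)) = 1/(-16497 - 437*(-37)) = 1/(-16497 + 16169) = 1/(-328) = -1/328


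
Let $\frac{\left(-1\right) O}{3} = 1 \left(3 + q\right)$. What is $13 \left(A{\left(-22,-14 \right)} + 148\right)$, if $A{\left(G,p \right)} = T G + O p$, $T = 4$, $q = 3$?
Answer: $4056$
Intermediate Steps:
$O = -18$ ($O = - 3 \cdot 1 \left(3 + 3\right) = - 3 \cdot 1 \cdot 6 = \left(-3\right) 6 = -18$)
$A{\left(G,p \right)} = - 18 p + 4 G$ ($A{\left(G,p \right)} = 4 G - 18 p = - 18 p + 4 G$)
$13 \left(A{\left(-22,-14 \right)} + 148\right) = 13 \left(\left(\left(-18\right) \left(-14\right) + 4 \left(-22\right)\right) + 148\right) = 13 \left(\left(252 - 88\right) + 148\right) = 13 \left(164 + 148\right) = 13 \cdot 312 = 4056$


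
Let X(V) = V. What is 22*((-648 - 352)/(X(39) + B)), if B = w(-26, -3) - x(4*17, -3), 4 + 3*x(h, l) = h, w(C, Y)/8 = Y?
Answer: 66000/19 ≈ 3473.7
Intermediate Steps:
w(C, Y) = 8*Y
x(h, l) = -4/3 + h/3
B = -136/3 (B = 8*(-3) - (-4/3 + (4*17)/3) = -24 - (-4/3 + (⅓)*68) = -24 - (-4/3 + 68/3) = -24 - 1*64/3 = -24 - 64/3 = -136/3 ≈ -45.333)
22*((-648 - 352)/(X(39) + B)) = 22*((-648 - 352)/(39 - 136/3)) = 22*(-1000/(-19/3)) = 22*(-1000*(-3/19)) = 22*(3000/19) = 66000/19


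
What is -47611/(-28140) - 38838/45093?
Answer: 351340501/422972340 ≈ 0.83065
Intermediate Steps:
-47611/(-28140) - 38838/45093 = -47611*(-1/28140) - 38838*1/45093 = 47611/28140 - 12946/15031 = 351340501/422972340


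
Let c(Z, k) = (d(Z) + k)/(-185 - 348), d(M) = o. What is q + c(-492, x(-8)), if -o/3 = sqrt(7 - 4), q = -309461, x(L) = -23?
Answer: -164942690/533 + 3*sqrt(3)/533 ≈ -3.0946e+5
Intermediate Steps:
o = -3*sqrt(3) (o = -3*sqrt(7 - 4) = -3*sqrt(3) ≈ -5.1962)
d(M) = -3*sqrt(3)
c(Z, k) = -k/533 + 3*sqrt(3)/533 (c(Z, k) = (-3*sqrt(3) + k)/(-185 - 348) = (k - 3*sqrt(3))/(-533) = (k - 3*sqrt(3))*(-1/533) = -k/533 + 3*sqrt(3)/533)
q + c(-492, x(-8)) = -309461 + (-1/533*(-23) + 3*sqrt(3)/533) = -309461 + (23/533 + 3*sqrt(3)/533) = -164942690/533 + 3*sqrt(3)/533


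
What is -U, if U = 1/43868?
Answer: -1/43868 ≈ -2.2796e-5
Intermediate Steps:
U = 1/43868 ≈ 2.2796e-5
-U = -1*1/43868 = -1/43868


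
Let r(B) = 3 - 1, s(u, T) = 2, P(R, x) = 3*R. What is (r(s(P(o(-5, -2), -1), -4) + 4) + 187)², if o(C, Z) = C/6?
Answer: 35721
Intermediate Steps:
o(C, Z) = C/6 (o(C, Z) = C*(⅙) = C/6)
r(B) = 2
(r(s(P(o(-5, -2), -1), -4) + 4) + 187)² = (2 + 187)² = 189² = 35721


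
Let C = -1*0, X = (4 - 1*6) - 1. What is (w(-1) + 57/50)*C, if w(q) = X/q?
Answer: 0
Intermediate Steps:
X = -3 (X = (4 - 6) - 1 = -2 - 1 = -3)
w(q) = -3/q
C = 0
(w(-1) + 57/50)*C = (-3/(-1) + 57/50)*0 = (-3*(-1) + 57*(1/50))*0 = (3 + 57/50)*0 = (207/50)*0 = 0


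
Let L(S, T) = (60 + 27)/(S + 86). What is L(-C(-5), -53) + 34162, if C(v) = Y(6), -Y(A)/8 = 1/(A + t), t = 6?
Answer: 8882381/260 ≈ 34163.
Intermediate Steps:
Y(A) = -8/(6 + A) (Y(A) = -8/(A + 6) = -8/(6 + A))
C(v) = -⅔ (C(v) = -8/(6 + 6) = -8/12 = -8*1/12 = -⅔)
L(S, T) = 87/(86 + S)
L(-C(-5), -53) + 34162 = 87/(86 - 1*(-⅔)) + 34162 = 87/(86 + ⅔) + 34162 = 87/(260/3) + 34162 = 87*(3/260) + 34162 = 261/260 + 34162 = 8882381/260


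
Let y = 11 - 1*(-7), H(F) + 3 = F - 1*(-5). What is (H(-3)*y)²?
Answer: 324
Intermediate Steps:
H(F) = 2 + F (H(F) = -3 + (F - 1*(-5)) = -3 + (F + 5) = -3 + (5 + F) = 2 + F)
y = 18 (y = 11 + 7 = 18)
(H(-3)*y)² = ((2 - 3)*18)² = (-1*18)² = (-18)² = 324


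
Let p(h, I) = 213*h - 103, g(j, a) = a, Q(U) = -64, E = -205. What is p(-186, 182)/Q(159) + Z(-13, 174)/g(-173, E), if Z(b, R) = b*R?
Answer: 8287573/13120 ≈ 631.67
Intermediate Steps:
Z(b, R) = R*b
p(h, I) = -103 + 213*h
p(-186, 182)/Q(159) + Z(-13, 174)/g(-173, E) = (-103 + 213*(-186))/(-64) + (174*(-13))/(-205) = (-103 - 39618)*(-1/64) - 2262*(-1/205) = -39721*(-1/64) + 2262/205 = 39721/64 + 2262/205 = 8287573/13120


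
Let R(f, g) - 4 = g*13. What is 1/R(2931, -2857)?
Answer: -1/37137 ≈ -2.6927e-5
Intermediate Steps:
R(f, g) = 4 + 13*g (R(f, g) = 4 + g*13 = 4 + 13*g)
1/R(2931, -2857) = 1/(4 + 13*(-2857)) = 1/(4 - 37141) = 1/(-37137) = -1/37137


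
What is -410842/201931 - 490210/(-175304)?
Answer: 13483174771/17699656012 ≈ 0.76178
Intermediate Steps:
-410842/201931 - 490210/(-175304) = -410842*1/201931 - 490210*(-1/175304) = -410842/201931 + 245105/87652 = 13483174771/17699656012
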